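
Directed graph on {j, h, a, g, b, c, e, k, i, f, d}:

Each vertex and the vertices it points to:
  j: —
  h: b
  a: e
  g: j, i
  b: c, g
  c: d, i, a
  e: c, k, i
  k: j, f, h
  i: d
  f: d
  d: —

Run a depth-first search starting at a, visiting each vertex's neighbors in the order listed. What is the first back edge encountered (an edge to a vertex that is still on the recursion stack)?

c→a

DFS from a (visiting each vertex's neighbors in the order listed); mark gray on enter, black on exit:
a gray
  e gray
    c gray
      d gray
      d black
      i gray
        i→d: d black — skip
      i black
      c→a: a is gray → back edge
First back edge: c → a.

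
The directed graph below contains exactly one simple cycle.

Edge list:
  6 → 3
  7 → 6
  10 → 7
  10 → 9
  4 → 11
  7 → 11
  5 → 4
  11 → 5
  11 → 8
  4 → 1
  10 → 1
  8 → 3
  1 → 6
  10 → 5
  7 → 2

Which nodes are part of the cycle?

4, 5, 11

DFS with gray/black marking from 5:
5 gray
  4 gray
    1 gray
      6 gray
        3 gray
        3 black
      6 black
    1 black
    11 gray
      11→5: 5 is gray → back edge
Back edge closes the cycle 5 → 4 → 11 → 5; its vertices are {4, 5, 11}.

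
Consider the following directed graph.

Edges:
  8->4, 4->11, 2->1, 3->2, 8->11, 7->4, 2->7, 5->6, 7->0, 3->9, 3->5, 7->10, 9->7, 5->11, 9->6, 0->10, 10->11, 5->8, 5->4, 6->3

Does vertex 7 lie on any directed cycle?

No

7 lies on a cycle iff there is a path from 7 back to itself.
Exploring from 7, it never reaches itself; equivalently, its strongly connected component is a singleton.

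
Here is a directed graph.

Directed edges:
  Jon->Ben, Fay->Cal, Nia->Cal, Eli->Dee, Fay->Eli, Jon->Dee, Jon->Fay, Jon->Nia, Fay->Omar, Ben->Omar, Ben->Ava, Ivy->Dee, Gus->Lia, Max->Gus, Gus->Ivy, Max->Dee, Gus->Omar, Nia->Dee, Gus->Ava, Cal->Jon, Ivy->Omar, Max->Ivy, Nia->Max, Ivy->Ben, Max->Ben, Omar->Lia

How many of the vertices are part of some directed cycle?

4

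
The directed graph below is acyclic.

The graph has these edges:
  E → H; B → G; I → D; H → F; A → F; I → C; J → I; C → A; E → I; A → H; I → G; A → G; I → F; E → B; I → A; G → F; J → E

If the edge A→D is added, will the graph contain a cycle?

No

Adding A→D creates a cycle iff D can already reach A.
Explore from D: no path reaches A. The graph stays acyclic.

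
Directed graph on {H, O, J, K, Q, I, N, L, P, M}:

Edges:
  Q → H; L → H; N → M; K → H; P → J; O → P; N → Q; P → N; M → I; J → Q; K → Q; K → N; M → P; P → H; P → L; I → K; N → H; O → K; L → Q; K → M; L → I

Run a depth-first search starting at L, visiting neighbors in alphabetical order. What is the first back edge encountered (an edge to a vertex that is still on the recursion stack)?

M→I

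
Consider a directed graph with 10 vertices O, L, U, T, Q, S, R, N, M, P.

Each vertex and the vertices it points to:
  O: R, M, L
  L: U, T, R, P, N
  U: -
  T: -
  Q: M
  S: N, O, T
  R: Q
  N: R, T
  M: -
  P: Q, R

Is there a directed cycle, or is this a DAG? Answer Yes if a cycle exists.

DFS with white/gray/black marking, starting from Q:
Q gray
  M gray
  M black
Q black
O gray
  R gray
    R→Q: Q black — skip
  R black
  O→M: M black — skip
  L gray
    U gray
    U black
    T gray
    T black
    L→R: R black — skip
    P gray
      P→Q: Q black — skip
      P→R: R black — skip
    P black
    N gray
      N→R: R black — skip
      N→T: T black — skip
    N black
  L black
O black
S gray
  S→N: N black — skip
  S→O: O black — skip
  S→T: T black — skip
S black
Every edge goes to a white or black vertex — no back edge, so the graph is acyclic.

No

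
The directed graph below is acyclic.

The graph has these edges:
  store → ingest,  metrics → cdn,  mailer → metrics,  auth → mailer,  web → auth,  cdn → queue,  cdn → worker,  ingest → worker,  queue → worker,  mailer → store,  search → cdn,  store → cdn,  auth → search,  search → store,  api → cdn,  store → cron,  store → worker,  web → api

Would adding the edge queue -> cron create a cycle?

Adding queue→cron creates a cycle iff cron can already reach queue.
Explore from cron: no path reaches queue. The graph stays acyclic.

No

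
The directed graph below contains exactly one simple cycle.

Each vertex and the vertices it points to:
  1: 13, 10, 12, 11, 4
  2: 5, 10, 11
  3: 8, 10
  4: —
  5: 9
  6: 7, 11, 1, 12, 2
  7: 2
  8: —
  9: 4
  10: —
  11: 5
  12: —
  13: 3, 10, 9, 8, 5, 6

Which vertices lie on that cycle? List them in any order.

DFS with gray/black marking from 6:
6 gray
  7 gray
    2 gray
      5 gray
        9 gray
          4 gray
          4 black
        9 black
      5 black
      10 gray
      10 black
      11 gray
        11→5: 5 black — skip
      11 black
    2 black
  7 black
  6→11: 11 black — skip
  1 gray
    13 gray
      3 gray
        8 gray
        8 black
        3→10: 10 black — skip
      3 black
      13→10: 10 black — skip
      13→9: 9 black — skip
      13→8: 8 black — skip
      13→5: 5 black — skip
      13→6: 6 is gray → back edge
Back edge closes the cycle 6 → 1 → 13 → 6; its vertices are {1, 6, 13}.

1, 6, 13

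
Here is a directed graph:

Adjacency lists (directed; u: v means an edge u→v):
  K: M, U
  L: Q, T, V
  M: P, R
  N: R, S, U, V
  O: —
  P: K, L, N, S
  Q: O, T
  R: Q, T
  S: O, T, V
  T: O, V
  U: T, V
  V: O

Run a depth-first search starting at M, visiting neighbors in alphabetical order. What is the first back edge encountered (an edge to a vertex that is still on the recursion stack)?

K->M

DFS from M (visiting neighbors in alphabetical order); mark gray on enter, black on exit:
M gray
  P gray
    K gray
      K→M: M is gray → back edge
First back edge: K → M.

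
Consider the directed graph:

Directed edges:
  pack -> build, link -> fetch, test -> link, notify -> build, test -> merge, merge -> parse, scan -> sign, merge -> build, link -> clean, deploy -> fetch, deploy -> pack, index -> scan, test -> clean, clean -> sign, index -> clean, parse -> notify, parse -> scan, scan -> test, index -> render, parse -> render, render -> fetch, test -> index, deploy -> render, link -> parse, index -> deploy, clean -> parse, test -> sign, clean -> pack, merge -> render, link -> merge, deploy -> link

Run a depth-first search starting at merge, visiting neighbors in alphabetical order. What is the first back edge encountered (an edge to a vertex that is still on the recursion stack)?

DFS from merge (visiting neighbors in alphabetical order); mark gray on enter, black on exit:
merge gray
  build gray
  build black
  parse gray
    notify gray
      notify→build: build black — skip
    notify black
    render gray
      fetch gray
      fetch black
    render black
    scan gray
      sign gray
      sign black
      test gray
        clean gray
          pack gray
            pack→build: build black — skip
          pack black
          clean→parse: parse is gray → back edge
First back edge: clean → parse.

clean→parse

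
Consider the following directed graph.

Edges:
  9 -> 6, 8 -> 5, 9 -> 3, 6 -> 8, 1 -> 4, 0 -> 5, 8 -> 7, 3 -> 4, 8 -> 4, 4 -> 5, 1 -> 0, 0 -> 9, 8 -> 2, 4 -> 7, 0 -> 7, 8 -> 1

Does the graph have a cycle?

DFS with white/gray/black marking, starting from 9:
9 gray
  3 gray
    4 gray
      7 gray
      7 black
      5 gray
      5 black
    4 black
  3 black
  6 gray
    8 gray
      8→4: 4 black — skip
      1 gray
        1→4: 4 black — skip
        0 gray
          0→5: 5 black — skip
          0→7: 7 black — skip
          0→9: 9 is gray → back edge
Back edge found, so a cycle exists: 9 → 6 → 8 → 1 → 0 → 9.

Yes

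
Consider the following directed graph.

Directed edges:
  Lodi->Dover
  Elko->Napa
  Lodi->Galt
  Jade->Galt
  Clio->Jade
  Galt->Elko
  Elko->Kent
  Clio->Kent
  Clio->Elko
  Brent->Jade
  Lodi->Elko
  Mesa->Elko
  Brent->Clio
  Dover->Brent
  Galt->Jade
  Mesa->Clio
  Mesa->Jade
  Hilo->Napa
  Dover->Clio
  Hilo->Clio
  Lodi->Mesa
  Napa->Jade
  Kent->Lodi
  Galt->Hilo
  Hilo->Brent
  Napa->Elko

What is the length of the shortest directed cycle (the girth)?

2

For each vertex v, BFS finds the shortest path from v back to v.
The shortest such closed walk is Galt → Jade → Galt, length 2.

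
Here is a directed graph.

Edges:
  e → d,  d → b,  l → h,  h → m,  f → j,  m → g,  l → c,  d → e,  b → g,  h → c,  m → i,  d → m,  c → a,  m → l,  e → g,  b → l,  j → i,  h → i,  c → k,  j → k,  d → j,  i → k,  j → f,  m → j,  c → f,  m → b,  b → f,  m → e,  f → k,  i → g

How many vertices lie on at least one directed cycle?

A vertex is on a directed cycle iff it belongs to a strongly connected component of size ≥ 2 (or has a self-loop).
The vertices on cycles are {b, d, e, f, h, j, l, m} — 8 in total.

8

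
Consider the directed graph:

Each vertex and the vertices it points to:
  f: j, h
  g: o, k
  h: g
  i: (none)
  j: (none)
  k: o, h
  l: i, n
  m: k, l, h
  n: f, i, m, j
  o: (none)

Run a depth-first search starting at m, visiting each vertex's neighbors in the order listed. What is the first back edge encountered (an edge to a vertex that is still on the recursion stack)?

g->k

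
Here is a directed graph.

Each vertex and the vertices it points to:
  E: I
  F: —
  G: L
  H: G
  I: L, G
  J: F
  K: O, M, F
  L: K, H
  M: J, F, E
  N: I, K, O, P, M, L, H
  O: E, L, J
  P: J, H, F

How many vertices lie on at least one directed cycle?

8

A vertex is on a directed cycle iff it belongs to a strongly connected component of size ≥ 2 (or has a self-loop).
The vertices on cycles are {E, G, H, I, K, L, M, O} — 8 in total.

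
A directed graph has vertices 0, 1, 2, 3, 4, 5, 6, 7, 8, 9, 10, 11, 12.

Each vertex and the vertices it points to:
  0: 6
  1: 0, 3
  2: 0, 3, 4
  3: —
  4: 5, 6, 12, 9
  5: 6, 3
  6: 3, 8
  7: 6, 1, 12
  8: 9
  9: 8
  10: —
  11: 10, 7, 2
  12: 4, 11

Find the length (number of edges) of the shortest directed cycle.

For each vertex v, BFS finds the shortest path from v back to v.
The shortest such closed walk is 12 → 4 → 12, length 2.

2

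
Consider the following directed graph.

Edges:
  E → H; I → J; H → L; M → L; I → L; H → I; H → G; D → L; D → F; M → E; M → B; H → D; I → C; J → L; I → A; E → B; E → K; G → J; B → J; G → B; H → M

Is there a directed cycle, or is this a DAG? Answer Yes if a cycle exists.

DFS with white/gray/black marking, starting from L:
L gray
L black
M gray
  M→L: L black — skip
  E gray
    H gray
      H→L: L black — skip
      I gray
        C gray
        C black
        I→L: L black — skip
        J gray
          J→L: L black — skip
        J black
        A gray
        A black
      I black
      D gray
        D→L: L black — skip
        F gray
        F black
      D black
      H→M: M is gray → back edge
Back edge found, so a cycle exists: M → E → H → M.

Yes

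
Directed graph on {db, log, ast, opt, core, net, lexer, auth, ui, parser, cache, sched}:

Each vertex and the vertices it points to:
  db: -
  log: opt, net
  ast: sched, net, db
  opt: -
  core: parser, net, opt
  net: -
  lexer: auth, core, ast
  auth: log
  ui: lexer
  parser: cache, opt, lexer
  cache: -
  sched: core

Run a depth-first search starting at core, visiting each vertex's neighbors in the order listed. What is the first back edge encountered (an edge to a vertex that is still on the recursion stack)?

lexer->core

DFS from core (visiting each vertex's neighbors in the order listed); mark gray on enter, black on exit:
core gray
  parser gray
    cache gray
    cache black
    opt gray
    opt black
    lexer gray
      auth gray
        log gray
          log→opt: opt black — skip
          net gray
          net black
        log black
      auth black
      lexer→core: core is gray → back edge
First back edge: lexer → core.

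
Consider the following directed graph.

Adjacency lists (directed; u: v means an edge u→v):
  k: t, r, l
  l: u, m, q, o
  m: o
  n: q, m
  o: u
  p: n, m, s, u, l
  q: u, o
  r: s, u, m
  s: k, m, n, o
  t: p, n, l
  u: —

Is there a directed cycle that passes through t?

t is on a cycle iff t can reach itself via ≥1 edge.
t → p → s → k → t — yes.

Yes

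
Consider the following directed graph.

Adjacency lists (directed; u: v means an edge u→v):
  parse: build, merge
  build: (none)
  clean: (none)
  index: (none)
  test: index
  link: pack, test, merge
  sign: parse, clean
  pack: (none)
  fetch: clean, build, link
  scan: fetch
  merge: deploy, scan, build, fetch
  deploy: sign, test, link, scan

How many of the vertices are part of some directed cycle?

A vertex is on a directed cycle iff it belongs to a strongly connected component of size ≥ 2 (or has a self-loop).
The vertices on cycles are {link, scan, sign, fetch, merge, parse, deploy} — 7 in total.

7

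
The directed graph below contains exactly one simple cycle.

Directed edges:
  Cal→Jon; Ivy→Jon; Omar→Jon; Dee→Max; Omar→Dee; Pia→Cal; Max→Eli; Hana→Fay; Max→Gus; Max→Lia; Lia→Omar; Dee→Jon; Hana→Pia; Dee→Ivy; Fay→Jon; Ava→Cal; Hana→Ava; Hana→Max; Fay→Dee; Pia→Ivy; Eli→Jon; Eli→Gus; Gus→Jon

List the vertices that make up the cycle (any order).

Dee, Lia, Max, Omar

DFS with gray/black marking from Max:
Max gray
  Gus gray
    Jon gray
    Jon black
  Gus black
  Eli gray
    Eli→Gus: Gus black — skip
    Eli→Jon: Jon black — skip
  Eli black
  Lia gray
    Omar gray
      Omar→Jon: Jon black — skip
      Dee gray
        Dee→Jon: Jon black — skip
        Dee→Max: Max is gray → back edge
Back edge closes the cycle Max → Lia → Omar → Dee → Max; its vertices are {Dee, Lia, Max, Omar}.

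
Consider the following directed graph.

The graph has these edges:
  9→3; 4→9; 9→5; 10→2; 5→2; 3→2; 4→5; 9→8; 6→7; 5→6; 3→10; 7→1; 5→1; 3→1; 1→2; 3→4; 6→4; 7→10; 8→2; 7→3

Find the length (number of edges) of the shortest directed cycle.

For each vertex v, BFS finds the shortest path from v back to v.
The shortest such closed walk is 4 → 5 → 6 → 4, length 3.

3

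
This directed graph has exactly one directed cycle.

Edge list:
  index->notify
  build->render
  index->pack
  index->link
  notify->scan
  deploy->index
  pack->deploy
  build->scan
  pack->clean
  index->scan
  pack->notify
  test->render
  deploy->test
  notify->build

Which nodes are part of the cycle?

pack, index, deploy

DFS with gray/black marking from pack:
pack gray
  clean gray
  clean black
  deploy gray
    test gray
      render gray
      render black
    test black
    index gray
      index→pack: pack is gray → back edge
Back edge closes the cycle pack → deploy → index → pack; its vertices are {pack, index, deploy}.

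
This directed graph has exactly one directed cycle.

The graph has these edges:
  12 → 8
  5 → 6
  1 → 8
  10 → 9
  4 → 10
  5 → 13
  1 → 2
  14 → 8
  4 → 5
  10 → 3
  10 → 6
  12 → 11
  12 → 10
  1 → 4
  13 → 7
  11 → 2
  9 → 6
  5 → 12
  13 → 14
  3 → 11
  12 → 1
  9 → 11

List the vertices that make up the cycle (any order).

DFS with gray/black marking from 1:
1 gray
  8 gray
  8 black
  2 gray
  2 black
  4 gray
    10 gray
      6 gray
      6 black
      9 gray
        9→6: 6 black — skip
        11 gray
          11→2: 2 black — skip
        11 black
      9 black
      3 gray
        3→11: 11 black — skip
      3 black
    10 black
    5 gray
      12 gray
        12→10: 10 black — skip
        12→11: 11 black — skip
        12→1: 1 is gray → back edge
Back edge closes the cycle 1 → 4 → 5 → 12 → 1; its vertices are {1, 4, 5, 12}.

1, 4, 5, 12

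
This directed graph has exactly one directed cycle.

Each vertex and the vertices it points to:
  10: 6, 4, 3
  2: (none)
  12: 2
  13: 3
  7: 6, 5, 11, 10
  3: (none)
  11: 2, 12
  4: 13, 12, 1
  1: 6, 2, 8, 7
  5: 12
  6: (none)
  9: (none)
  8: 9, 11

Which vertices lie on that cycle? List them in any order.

DFS with gray/black marking from 4:
4 gray
  13 gray
    3 gray
    3 black
  13 black
  12 gray
    2 gray
    2 black
  12 black
  1 gray
    6 gray
    6 black
    1→2: 2 black — skip
    8 gray
      9 gray
      9 black
      11 gray
        11→2: 2 black — skip
        11→12: 12 black — skip
      11 black
    8 black
    7 gray
      7→6: 6 black — skip
      5 gray
        5→12: 12 black — skip
      5 black
      7→11: 11 black — skip
      10 gray
        10→6: 6 black — skip
        10→4: 4 is gray → back edge
Back edge closes the cycle 4 → 1 → 7 → 10 → 4; its vertices are {1, 4, 7, 10}.

1, 4, 7, 10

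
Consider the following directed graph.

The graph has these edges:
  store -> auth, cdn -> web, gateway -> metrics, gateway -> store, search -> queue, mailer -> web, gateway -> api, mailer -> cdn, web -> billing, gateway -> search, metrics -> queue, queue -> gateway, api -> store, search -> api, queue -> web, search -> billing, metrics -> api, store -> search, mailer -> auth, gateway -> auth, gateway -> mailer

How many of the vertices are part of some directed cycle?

6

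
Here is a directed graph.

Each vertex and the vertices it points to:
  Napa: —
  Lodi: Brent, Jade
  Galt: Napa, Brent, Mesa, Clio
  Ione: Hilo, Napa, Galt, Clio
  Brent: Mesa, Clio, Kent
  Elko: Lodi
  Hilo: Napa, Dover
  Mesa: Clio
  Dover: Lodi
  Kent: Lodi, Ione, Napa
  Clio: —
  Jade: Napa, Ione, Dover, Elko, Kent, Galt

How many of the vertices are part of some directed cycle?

A vertex is on a directed cycle iff it belongs to a strongly connected component of size ≥ 2 (or has a self-loop).
The vertices on cycles are {Elko, Galt, Hilo, Ione, Jade, Kent, Lodi, Brent, Dover} — 9 in total.

9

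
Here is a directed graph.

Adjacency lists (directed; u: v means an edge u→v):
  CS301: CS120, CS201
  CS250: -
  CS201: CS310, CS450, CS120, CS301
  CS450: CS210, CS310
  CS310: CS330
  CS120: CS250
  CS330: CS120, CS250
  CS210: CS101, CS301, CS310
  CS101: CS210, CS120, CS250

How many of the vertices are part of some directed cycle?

5

A vertex is on a directed cycle iff it belongs to a strongly connected component of size ≥ 2 (or has a self-loop).
The vertices on cycles are {CS101, CS201, CS210, CS301, CS450} — 5 in total.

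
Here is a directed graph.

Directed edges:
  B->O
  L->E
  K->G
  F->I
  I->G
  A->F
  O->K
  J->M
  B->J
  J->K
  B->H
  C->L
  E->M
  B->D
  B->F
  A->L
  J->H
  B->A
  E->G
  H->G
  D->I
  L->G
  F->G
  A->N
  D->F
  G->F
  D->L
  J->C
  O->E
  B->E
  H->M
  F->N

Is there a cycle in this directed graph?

Yes

DFS with white/gray/black marking, starting from C:
C gray
  L gray
    E gray
      G gray
        F gray
          I gray
            I→G: G is gray → back edge
Back edge found, so a cycle exists: G → F → I → G.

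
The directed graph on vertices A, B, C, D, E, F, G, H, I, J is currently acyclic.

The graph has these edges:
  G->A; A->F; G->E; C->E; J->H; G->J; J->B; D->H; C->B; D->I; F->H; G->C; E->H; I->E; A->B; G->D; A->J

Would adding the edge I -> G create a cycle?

Yes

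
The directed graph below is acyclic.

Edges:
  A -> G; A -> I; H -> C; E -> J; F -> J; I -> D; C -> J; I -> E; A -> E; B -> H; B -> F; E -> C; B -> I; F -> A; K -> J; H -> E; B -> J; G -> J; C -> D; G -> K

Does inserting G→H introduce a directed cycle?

Adding G→H creates a cycle iff H can already reach G.
Explore from H: no path reaches G. The graph stays acyclic.

No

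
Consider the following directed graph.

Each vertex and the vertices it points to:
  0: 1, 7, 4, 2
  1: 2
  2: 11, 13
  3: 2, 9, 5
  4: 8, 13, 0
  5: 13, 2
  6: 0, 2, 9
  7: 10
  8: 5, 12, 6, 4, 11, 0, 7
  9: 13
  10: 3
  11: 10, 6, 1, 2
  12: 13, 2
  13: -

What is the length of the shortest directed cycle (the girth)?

For each vertex v, BFS finds the shortest path from v back to v.
The shortest such closed walk is 4 → 0 → 4, length 2.

2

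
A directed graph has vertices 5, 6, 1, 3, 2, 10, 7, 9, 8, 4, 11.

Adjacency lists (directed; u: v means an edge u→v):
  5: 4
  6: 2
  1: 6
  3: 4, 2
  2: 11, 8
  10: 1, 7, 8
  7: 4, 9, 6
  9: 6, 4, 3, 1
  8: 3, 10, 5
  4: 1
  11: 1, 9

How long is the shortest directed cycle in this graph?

For each vertex v, BFS finds the shortest path from v back to v.
The shortest such closed walk is 8 → 10 → 8, length 2.

2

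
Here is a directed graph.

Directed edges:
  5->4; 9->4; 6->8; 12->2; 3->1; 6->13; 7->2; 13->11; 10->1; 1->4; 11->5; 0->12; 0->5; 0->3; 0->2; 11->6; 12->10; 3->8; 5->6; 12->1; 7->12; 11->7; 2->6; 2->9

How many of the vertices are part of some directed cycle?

7

A vertex is on a directed cycle iff it belongs to a strongly connected component of size ≥ 2 (or has a self-loop).
The vertices on cycles are {2, 5, 6, 7, 11, 12, 13} — 7 in total.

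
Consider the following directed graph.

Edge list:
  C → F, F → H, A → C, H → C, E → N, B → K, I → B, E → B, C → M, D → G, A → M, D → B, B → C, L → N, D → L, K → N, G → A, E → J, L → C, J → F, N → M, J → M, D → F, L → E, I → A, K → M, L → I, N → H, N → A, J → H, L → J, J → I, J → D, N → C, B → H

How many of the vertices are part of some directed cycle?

7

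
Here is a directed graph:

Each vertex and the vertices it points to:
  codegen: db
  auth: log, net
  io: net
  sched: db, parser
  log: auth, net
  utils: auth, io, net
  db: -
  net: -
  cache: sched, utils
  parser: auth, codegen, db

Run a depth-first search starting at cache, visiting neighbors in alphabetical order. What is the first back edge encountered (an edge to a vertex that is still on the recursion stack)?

log→auth

DFS from cache (visiting neighbors in alphabetical order); mark gray on enter, black on exit:
cache gray
  sched gray
    db gray
    db black
    parser gray
      auth gray
        log gray
          log→auth: auth is gray → back edge
First back edge: log → auth.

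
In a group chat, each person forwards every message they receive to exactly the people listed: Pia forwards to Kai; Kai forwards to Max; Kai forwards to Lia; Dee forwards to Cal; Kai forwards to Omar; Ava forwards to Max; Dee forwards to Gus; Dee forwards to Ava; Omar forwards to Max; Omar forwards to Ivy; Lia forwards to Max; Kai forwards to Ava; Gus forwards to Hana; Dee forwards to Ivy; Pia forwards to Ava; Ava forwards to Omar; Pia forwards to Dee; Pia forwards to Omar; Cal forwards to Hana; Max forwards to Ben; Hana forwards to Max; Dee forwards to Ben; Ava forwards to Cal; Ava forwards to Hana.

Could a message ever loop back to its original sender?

DFS with white/gray/black marking, starting from Pia:
Pia gray
  Kai gray
    Ava gray
      Max gray
        Ben gray
        Ben black
      Max black
      Cal gray
        Hana gray
          Hana→Max: Max black — skip
        Hana black
      Cal black
      Ava→Hana: Hana black — skip
      Omar gray
        Ivy gray
        Ivy black
        Omar→Max: Max black — skip
      Omar black
    Ava black
    Lia gray
      Lia→Max: Max black — skip
    Lia black
    Kai→Omar: Omar black — skip
    Kai→Max: Max black — skip
  Kai black
  Pia→Omar: Omar black — skip
  Pia→Ava: Ava black — skip
  Dee gray
    Dee→Cal: Cal black — skip
    Dee→Ivy: Ivy black — skip
    Dee→Ava: Ava black — skip
    Dee→Ben: Ben black — skip
    Gus gray
      Gus→Hana: Hana black — skip
    Gus black
  Dee black
Pia black
Every edge goes to a white or black vertex — no back edge, so the graph is acyclic.

No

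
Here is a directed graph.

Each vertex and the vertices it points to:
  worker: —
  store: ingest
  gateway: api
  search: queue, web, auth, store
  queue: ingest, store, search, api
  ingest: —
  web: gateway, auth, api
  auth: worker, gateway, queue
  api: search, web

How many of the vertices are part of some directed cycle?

A vertex is on a directed cycle iff it belongs to a strongly connected component of size ≥ 2 (or has a self-loop).
The vertices on cycles are {api, web, auth, queue, search, gateway} — 6 in total.

6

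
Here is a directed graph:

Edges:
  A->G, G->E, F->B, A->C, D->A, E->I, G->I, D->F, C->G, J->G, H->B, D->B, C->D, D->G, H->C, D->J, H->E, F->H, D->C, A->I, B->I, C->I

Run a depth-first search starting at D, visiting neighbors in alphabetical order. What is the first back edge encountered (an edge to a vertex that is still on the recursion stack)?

C→D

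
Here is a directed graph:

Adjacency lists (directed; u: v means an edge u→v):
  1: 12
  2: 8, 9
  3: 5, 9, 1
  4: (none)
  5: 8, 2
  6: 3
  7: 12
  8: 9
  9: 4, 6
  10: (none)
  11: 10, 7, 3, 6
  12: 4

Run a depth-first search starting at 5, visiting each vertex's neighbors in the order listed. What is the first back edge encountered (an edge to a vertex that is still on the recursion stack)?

DFS from 5 (visiting each vertex's neighbors in the order listed); mark gray on enter, black on exit:
5 gray
  8 gray
    9 gray
      4 gray
      4 black
      6 gray
        3 gray
          3→5: 5 is gray → back edge
First back edge: 3 → 5.

3->5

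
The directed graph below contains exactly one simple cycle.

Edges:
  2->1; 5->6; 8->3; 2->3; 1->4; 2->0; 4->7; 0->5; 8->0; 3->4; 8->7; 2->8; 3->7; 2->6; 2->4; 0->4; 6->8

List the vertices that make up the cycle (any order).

DFS with gray/black marking from 8:
8 gray
  7 gray
  7 black
  3 gray
    4 gray
      4→7: 7 black — skip
    4 black
    3→7: 7 black — skip
  3 black
  0 gray
    5 gray
      6 gray
        6→8: 8 is gray → back edge
Back edge closes the cycle 8 → 0 → 5 → 6 → 8; its vertices are {0, 5, 6, 8}.

0, 5, 6, 8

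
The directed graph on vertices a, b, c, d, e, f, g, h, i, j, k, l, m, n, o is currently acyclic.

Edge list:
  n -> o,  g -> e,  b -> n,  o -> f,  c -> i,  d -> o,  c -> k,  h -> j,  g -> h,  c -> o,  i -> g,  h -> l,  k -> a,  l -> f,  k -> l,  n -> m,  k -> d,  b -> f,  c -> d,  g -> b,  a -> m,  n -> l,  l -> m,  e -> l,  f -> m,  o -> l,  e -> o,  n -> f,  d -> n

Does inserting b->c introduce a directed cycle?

Adding b→c creates a cycle iff c can already reach b.
Path from c: c → i → g → b.
So c → … → b → c is a cycle.

Yes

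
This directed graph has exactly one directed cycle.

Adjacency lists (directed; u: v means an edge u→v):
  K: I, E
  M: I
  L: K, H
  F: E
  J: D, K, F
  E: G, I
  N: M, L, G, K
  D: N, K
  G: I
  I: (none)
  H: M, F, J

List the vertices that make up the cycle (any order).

DFS with gray/black marking from H:
H gray
  M gray
    I gray
    I black
  M black
  F gray
    E gray
      G gray
        G→I: I black — skip
      G black
      E→I: I black — skip
    E black
  F black
  J gray
    D gray
      N gray
        N→M: M black — skip
        L gray
          K gray
            K→I: I black — skip
            K→E: E black — skip
          K black
          L→H: H is gray → back edge
Back edge closes the cycle H → J → D → N → L → H; its vertices are {D, H, J, L, N}.

D, H, J, L, N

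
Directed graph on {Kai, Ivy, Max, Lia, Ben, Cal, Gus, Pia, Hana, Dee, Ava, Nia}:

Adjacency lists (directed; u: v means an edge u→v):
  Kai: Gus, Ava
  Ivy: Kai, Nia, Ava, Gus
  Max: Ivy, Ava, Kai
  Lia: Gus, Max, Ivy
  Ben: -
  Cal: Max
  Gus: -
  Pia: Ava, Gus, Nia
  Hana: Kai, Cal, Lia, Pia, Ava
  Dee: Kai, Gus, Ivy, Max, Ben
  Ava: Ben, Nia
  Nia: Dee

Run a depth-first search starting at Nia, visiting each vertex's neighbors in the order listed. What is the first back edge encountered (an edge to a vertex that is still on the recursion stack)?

Ava->Nia

DFS from Nia (visiting each vertex's neighbors in the order listed); mark gray on enter, black on exit:
Nia gray
  Dee gray
    Kai gray
      Gus gray
      Gus black
      Ava gray
        Ben gray
        Ben black
        Ava→Nia: Nia is gray → back edge
First back edge: Ava → Nia.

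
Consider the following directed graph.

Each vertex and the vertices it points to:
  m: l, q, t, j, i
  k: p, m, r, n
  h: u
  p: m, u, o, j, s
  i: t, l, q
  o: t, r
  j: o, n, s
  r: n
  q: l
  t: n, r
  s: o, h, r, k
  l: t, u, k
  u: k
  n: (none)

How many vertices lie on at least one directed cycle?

A vertex is on a directed cycle iff it belongs to a strongly connected component of size ≥ 2 (or has a self-loop).
The vertices on cycles are {h, i, j, k, l, m, p, q, s, u} — 10 in total.

10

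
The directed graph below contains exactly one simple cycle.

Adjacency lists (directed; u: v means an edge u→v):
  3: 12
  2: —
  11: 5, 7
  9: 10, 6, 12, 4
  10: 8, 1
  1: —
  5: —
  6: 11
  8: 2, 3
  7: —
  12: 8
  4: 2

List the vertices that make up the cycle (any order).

3, 8, 12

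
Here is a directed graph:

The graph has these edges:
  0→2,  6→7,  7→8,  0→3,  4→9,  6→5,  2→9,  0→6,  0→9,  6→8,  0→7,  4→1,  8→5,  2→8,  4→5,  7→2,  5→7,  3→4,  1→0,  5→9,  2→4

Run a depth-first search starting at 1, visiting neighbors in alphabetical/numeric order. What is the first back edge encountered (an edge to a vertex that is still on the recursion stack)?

DFS from 1 (visiting neighbors in alphabetical/numeric order); mark gray on enter, black on exit:
1 gray
  0 gray
    2 gray
      4 gray
        4→1: 1 is gray → back edge
First back edge: 4 → 1.

4->1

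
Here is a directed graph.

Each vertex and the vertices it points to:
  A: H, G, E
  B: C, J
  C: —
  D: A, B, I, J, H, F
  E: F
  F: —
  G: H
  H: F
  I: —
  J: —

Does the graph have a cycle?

DFS with white/gray/black marking, starting from I:
I gray
I black
A gray
  H gray
    F gray
    F black
  H black
  G gray
    G→H: H black — skip
  G black
  E gray
    E→F: F black — skip
  E black
A black
B gray
  C gray
  C black
  J gray
  J black
B black
D gray
  D→A: A black — skip
  D→B: B black — skip
  D→I: I black — skip
  D→J: J black — skip
  D→H: H black — skip
  D→F: F black — skip
D black
Every edge goes to a white or black vertex — no back edge, so the graph is acyclic.

No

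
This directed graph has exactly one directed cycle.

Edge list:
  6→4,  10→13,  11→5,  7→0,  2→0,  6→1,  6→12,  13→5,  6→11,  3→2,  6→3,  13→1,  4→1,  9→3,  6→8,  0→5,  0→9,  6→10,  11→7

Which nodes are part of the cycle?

0, 2, 3, 9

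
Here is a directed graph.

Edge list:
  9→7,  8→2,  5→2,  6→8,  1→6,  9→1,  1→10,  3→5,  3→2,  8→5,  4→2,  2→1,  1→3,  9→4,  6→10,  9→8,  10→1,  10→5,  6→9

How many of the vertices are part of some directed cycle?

A vertex is on a directed cycle iff it belongs to a strongly connected component of size ≥ 2 (or has a self-loop).
The vertices on cycles are {1, 2, 3, 4, 5, 6, 8, 9, 10} — 9 in total.

9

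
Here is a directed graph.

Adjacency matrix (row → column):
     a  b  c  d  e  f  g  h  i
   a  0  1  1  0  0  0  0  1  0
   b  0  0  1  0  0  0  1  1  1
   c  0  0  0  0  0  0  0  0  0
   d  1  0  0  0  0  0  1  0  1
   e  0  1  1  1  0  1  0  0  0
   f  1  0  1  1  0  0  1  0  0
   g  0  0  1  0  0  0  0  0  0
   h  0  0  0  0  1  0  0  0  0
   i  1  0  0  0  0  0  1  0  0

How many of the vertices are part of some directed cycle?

7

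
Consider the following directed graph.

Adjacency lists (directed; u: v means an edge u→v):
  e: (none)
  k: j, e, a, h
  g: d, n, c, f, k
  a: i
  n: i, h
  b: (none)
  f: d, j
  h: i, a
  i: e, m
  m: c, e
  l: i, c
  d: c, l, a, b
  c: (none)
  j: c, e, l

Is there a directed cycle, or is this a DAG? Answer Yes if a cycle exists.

No

DFS with white/gray/black marking, starting from d:
d gray
  c gray
  c black
  l gray
    i gray
      e gray
      e black
      m gray
        m→c: c black — skip
        m→e: e black — skip
      m black
    i black
    l→c: c black — skip
  l black
  a gray
    a→i: i black — skip
  a black
  b gray
  b black
d black
k gray
  j gray
    j→c: c black — skip
    j→e: e black — skip
    j→l: l black — skip
  j black
  k→e: e black — skip
  k→a: a black — skip
  h gray
    h→i: i black — skip
    h→a: a black — skip
  h black
k black
g gray
  g→d: d black — skip
  n gray
    n→i: i black — skip
    n→h: h black — skip
  n black
  g→c: c black — skip
  f gray
    f→d: d black — skip
    f→j: j black — skip
  f black
  g→k: k black — skip
g black
Every edge goes to a white or black vertex — no back edge, so the graph is acyclic.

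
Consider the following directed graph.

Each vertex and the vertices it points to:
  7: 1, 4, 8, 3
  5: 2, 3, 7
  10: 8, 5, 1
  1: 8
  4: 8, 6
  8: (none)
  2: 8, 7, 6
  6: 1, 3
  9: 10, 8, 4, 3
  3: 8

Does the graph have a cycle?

DFS with white/gray/black marking, starting from 9:
9 gray
  10 gray
    8 gray
    8 black
    5 gray
      2 gray
        2→8: 8 black — skip
        7 gray
          1 gray
            1→8: 8 black — skip
          1 black
          4 gray
            4→8: 8 black — skip
            6 gray
              6→1: 1 black — skip
              3 gray
                3→8: 8 black — skip
              3 black
            6 black
          4 black
          7→8: 8 black — skip
          7→3: 3 black — skip
        7 black
        2→6: 6 black — skip
      2 black
      5→3: 3 black — skip
      5→7: 7 black — skip
    5 black
    10→1: 1 black — skip
  10 black
  9→8: 8 black — skip
  9→4: 4 black — skip
  9→3: 3 black — skip
9 black
Every edge goes to a white or black vertex — no back edge, so the graph is acyclic.

No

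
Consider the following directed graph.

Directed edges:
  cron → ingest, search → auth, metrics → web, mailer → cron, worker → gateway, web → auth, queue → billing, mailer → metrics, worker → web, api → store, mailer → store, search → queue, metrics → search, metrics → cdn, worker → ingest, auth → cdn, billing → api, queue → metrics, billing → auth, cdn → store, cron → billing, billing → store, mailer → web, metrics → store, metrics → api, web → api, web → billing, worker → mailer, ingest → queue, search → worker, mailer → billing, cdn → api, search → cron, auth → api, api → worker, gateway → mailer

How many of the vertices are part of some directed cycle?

A vertex is on a directed cycle iff it belongs to a strongly connected component of size ≥ 2 (or has a self-loop).
The vertices on cycles are {api, cdn, web, auth, cron, queue, ingest, mailer, search, worker, billing, gateway, metrics} — 13 in total.

13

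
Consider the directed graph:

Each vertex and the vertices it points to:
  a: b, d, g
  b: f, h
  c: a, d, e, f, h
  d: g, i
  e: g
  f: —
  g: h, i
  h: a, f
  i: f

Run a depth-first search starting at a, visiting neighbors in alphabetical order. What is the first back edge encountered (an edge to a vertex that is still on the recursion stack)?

h->a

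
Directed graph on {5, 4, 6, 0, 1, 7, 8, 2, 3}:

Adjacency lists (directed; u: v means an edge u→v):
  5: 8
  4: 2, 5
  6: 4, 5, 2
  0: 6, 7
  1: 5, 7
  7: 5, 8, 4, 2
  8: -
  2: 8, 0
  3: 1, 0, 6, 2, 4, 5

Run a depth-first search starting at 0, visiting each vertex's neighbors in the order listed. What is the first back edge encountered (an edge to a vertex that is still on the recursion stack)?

2->0

DFS from 0 (visiting each vertex's neighbors in the order listed); mark gray on enter, black on exit:
0 gray
  6 gray
    4 gray
      2 gray
        8 gray
        8 black
        2→0: 0 is gray → back edge
First back edge: 2 → 0.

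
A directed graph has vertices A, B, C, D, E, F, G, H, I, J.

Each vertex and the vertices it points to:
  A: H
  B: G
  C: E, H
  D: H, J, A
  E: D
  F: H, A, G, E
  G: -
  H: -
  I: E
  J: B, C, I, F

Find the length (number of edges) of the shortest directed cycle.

4

For each vertex v, BFS finds the shortest path from v back to v.
The shortest such closed walk is J → F → E → D → J, length 4.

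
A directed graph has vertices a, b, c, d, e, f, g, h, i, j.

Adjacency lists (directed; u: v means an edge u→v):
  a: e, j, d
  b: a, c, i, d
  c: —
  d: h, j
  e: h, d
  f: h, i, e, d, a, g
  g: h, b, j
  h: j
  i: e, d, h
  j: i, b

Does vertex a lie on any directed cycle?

Yes

a is on a cycle iff a can reach itself via ≥1 edge.
a → j → b → a — yes.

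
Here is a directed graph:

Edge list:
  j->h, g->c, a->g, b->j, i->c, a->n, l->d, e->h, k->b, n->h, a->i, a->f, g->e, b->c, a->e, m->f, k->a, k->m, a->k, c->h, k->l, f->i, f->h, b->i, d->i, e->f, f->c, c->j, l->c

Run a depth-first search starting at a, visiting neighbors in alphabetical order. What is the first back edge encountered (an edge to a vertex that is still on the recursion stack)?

k→a

DFS from a (visiting neighbors in alphabetical order); mark gray on enter, black on exit:
a gray
  e gray
    f gray
      c gray
        h gray
        h black
        j gray
          j→h: h black — skip
        j black
      c black
      f→h: h black — skip
      i gray
        i→c: c black — skip
      i black
    f black
    e→h: h black — skip
  e black
  a→f: f black — skip
  g gray
    g→c: c black — skip
    g→e: e black — skip
  g black
  a→i: i black — skip
  k gray
    k→a: a is gray → back edge
First back edge: k → a.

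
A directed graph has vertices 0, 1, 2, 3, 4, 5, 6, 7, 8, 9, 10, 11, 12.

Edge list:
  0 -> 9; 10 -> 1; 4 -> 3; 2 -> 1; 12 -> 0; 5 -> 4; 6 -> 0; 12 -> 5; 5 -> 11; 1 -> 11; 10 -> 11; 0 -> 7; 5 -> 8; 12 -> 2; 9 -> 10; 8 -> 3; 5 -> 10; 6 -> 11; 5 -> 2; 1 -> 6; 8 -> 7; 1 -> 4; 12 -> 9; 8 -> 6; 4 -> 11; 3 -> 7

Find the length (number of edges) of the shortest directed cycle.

For each vertex v, BFS finds the shortest path from v back to v.
The shortest such closed walk is 0 → 9 → 10 → 1 → 6 → 0, length 5.

5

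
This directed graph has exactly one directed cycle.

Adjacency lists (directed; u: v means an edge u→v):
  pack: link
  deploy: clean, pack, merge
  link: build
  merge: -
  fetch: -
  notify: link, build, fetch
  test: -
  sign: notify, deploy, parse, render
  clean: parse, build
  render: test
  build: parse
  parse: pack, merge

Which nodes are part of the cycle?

DFS with gray/black marking from parse:
parse gray
  pack gray
    link gray
      build gray
        build→parse: parse is gray → back edge
Back edge closes the cycle parse → pack → link → build → parse; its vertices are {link, pack, build, parse}.

link, pack, build, parse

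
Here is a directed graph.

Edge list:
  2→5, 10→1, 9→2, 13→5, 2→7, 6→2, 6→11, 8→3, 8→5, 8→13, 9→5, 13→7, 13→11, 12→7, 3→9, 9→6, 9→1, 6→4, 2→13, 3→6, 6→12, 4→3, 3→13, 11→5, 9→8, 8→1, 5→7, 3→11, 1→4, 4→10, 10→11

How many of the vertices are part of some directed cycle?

A vertex is on a directed cycle iff it belongs to a strongly connected component of size ≥ 2 (or has a self-loop).
The vertices on cycles are {1, 3, 4, 6, 8, 9, 10} — 7 in total.

7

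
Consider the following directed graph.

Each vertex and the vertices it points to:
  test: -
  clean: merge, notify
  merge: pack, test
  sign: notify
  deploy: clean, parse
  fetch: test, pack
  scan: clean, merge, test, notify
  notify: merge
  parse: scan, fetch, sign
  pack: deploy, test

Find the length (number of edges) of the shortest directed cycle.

4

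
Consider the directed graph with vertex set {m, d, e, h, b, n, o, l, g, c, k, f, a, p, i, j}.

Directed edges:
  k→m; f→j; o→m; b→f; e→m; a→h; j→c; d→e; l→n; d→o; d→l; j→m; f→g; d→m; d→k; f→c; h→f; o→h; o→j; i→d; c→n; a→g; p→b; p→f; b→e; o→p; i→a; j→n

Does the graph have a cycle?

DFS with white/gray/black marking, starting from k:
k gray
  m gray
  m black
k black
d gray
  d→m: m black — skip
  l gray
    n gray
    n black
  l black
  e gray
    e→m: m black — skip
  e black
  d→k: k black — skip
  o gray
    p gray
      f gray
        g gray
        g black
        c gray
          c→n: n black — skip
        c black
        j gray
          j→m: m black — skip
          j→n: n black — skip
          j→c: c black — skip
        j black
      f black
      b gray
        b→e: e black — skip
        b→f: f black — skip
      b black
    p black
    h gray
      h→f: f black — skip
    h black
    o→j: j black — skip
    o→m: m black — skip
  o black
d black
a gray
  a→g: g black — skip
  a→h: h black — skip
a black
i gray
  i→d: d black — skip
  i→a: a black — skip
i black
Every edge goes to a white or black vertex — no back edge, so the graph is acyclic.

No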